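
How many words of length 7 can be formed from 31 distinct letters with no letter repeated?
P(31,7) = 31!/(31-7)! = 13253058000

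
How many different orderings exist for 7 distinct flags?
7! = 5040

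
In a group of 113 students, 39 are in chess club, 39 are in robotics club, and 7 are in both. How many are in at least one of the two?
|A∪B| = |A| + |B| - |A∩B| = 39 + 39 - 7 = 71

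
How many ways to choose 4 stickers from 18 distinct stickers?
C(18,4) = 18!/(4!×14!) = 3060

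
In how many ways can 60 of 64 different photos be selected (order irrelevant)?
C(64,60) = 64!/(60!×4!) = 635376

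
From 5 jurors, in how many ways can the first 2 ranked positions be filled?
P(5,2) = 5!/(5-2)! = 20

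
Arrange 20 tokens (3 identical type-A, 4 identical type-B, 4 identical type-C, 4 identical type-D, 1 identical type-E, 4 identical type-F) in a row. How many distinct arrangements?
20! / (3! × 4! × 4! × 4! × 1! × 4!) = 1222160940000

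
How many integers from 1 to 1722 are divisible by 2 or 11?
⌊1722/2⌋ + ⌊1722/11⌋ - ⌊1722/22⌋ = 861 + 156 - 78 = 939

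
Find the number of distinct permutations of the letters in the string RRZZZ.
5! / (3! × 2!) = 10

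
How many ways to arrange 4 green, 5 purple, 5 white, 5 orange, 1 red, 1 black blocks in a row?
21! / (4! × 5! × 5! × 5! × 1! × 1!) = 1231938227520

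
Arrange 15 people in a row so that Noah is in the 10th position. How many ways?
Fix one position: (15-1)! = 87178291200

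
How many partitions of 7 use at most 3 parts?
By conjugation, equals partitions of 7 into parts ≤ 3. Let r_j(i) = number of partitions of i into parts ≤ j, for i = 0..7. r_1(i) = 1 for all i; r_j(i) = r_{j-1}(i) + r_j(i-j). Rows j = 2..3: ≤2: 1 1 2 2 3 3 4 4; ≤3: 1 1 2 3 4 5 7 8. r_3(7) = 8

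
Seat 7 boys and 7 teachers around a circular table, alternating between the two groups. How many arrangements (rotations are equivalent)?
Fix one of the boys: (7-1)! ways for the remaining boys, × 7! ways for the teachers = 720 × 5040 = 3628800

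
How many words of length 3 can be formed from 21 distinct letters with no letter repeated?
P(21,3) = 21!/(21-3)! = 7980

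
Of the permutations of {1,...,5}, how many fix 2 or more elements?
Exactly j fixed points: C(5,j)·!(5-j); sum over j ≥ 2 (derangement numbers via !m = (m-1)·(!(m-1) + !(m-2)): !0..!3 = 1, 0, 1, 2). Σ_{j=2}^{5} C(5,j)·!(5-j) = C(5,2)·!3 + C(5,3)·!2 + C(5,4)·!1 + C(5,5)·!0 = 10·2 + 10·1 + 5·0 + 1·1 = 31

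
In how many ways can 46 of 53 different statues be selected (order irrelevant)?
C(53,46) = 53!/(46!×7!) = 154143080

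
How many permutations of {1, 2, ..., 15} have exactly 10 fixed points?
Choose the 10 fixed points C(15,10) = 3003, derange the rest: !5 = Σ_{j=0}^{5} (-1)^j·5!/j! = 120 - 120 + 60 - 20 + 5 - 1 = 44. Product = 3003 × 44 = 132132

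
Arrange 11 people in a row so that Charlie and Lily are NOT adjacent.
Total - adjacent = 11! - (11-1)!×2 = 39916800 - 7257600 = 32659200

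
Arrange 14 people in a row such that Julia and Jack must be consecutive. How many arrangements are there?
Treat the 2 as one block: (14-2+1)! × 2! = 6227020800 × 2 = 12454041600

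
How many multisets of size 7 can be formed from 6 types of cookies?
C(7+6-1, 6-1) = C(12, 5) = 792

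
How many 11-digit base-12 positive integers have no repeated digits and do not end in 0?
Last digit: 11 nonzero choices. First digit: 10 (nonzero, ≠last). Middle 9: P(10,9) = 3628800. Total = 399168000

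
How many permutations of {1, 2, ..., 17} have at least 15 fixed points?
Exactly j fixed points: C(17,j)·!(17-j); sum over j ≥ 15 (derangement numbers via !m = (m-1)·(!(m-1) + !(m-2)): !0..!2 = 1, 0, 1). Σ_{j=15}^{17} C(17,j)·!(17-j) = C(17,15)·!2 + C(17,16)·!1 + C(17,17)·!0 = 136·1 + 17·0 + 1·1 = 137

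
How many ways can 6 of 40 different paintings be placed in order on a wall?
P(40,6) = 40!/(40-6)! = 2763633600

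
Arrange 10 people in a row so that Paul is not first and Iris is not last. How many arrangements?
By inclusion-exclusion: 10! - 2×(10-1)! + (10-2)! = 3628800 - 725760 + 40320 = 2943360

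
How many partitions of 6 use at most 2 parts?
By conjugation, equals partitions of 6 into parts ≤ 2. Let r_j(i) = number of partitions of i into parts ≤ j, for i = 0..6. r_1(i) = 1 for all i; r_j(i) = r_{j-1}(i) + r_j(i-j). Rows j = 2..2: ≤2: 1 1 2 2 3 3 4. r_2(6) = 4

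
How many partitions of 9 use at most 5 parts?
By conjugation, equals partitions of 9 into parts ≤ 5. Let r_j(i) = number of partitions of i into parts ≤ j, for i = 0..9. r_1(i) = 1 for all i; r_j(i) = r_{j-1}(i) + r_j(i-j). Rows j = 2..5: ≤2: 1 1 2 2 3 3 4 4 5 5; ≤3: 1 1 2 3 4 5 7 8 10 12; ≤4: 1 1 2 3 5 6 9 11 15 18; ≤5: 1 1 2 3 5 7 10 13 18 23. r_5(9) = 23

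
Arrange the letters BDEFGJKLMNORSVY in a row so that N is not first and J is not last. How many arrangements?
By inclusion-exclusion: 15! - 2×(15-1)! + (15-2)! = 1307674368000 - 174356582400 + 6227020800 = 1139544806400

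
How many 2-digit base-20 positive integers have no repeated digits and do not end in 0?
Last digit: 19 nonzero choices. First digit: 18 (nonzero, ≠last). Middle 0: P(18,0) = 1. Total = 342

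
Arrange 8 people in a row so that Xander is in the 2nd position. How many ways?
Fix one position: (8-1)! = 5040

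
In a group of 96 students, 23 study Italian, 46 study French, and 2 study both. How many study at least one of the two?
|A∪B| = |A| + |B| - |A∩B| = 23 + 46 - 2 = 67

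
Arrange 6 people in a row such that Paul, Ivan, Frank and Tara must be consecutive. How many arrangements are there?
Treat the 4 as one block: (6-4+1)! × 4! = 6 × 24 = 144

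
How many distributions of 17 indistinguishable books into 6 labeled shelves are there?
C(17+6-1, 6-1) = C(22, 5) = 26334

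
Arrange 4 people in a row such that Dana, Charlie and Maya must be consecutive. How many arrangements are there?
Treat the 3 as one block: (4-3+1)! × 3! = 2 × 6 = 12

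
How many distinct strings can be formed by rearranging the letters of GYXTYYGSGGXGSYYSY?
17! / (1! × 2! × 5! × 6! × 3!) = 343062720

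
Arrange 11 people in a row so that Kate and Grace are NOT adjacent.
Total - adjacent = 11! - (11-1)!×2 = 39916800 - 7257600 = 32659200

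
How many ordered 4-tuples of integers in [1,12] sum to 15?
Coefficient of x^15 in (x + x² + ... + x^12)^4. By inclusion-exclusion on dice exceeding 12: Σ_j (-1)^j C(4,j)·C(15-1-12j, 3) = C(4,0)·C(14,3) = 1·364 = 364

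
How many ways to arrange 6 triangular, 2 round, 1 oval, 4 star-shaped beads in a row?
13! / (6! × 2! × 1! × 4!) = 180180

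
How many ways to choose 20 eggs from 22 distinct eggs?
C(22,20) = 22!/(20!×2!) = 231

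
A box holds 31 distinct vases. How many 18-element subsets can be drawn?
C(31,18) = 31!/(18!×13!) = 206253075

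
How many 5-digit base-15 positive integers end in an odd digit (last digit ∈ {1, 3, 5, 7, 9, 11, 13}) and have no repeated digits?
Last∈{1,3,5,7,9,11,13}. Last=0: 0. Last nonzero: 7×13×P(13,3) = 156156. Total = 156156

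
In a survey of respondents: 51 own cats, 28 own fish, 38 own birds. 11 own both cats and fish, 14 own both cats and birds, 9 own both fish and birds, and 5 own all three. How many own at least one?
|A∪B∪C| = 51+28+38-11-14-9+5 = 88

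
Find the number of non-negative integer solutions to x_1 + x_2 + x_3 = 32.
C(32+3-1, 3-1) = C(34, 2) = 561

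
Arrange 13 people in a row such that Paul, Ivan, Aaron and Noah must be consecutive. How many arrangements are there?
Treat the 4 as one block: (13-4+1)! × 4! = 3628800 × 24 = 87091200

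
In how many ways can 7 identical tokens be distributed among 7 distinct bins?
C(7+7-1, 7-1) = C(13, 6) = 1716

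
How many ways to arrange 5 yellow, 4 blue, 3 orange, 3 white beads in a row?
15! / (5! × 4! × 3! × 3!) = 12612600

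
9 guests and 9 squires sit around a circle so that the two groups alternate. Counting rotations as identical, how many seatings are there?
Fix one of the guests: (9-1)! ways for the remaining guests, × 9! ways for the squires = 40320 × 362880 = 14631321600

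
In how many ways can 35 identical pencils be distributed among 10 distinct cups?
C(35+10-1, 10-1) = C(44, 9) = 708930508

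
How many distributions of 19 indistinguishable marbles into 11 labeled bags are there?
C(19+11-1, 11-1) = C(29, 10) = 20030010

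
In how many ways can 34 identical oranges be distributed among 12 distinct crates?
C(34+12-1, 12-1) = C(45, 11) = 10150595910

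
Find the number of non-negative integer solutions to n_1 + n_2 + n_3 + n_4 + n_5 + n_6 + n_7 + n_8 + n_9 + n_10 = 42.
C(42+10-1, 10-1) = C(51, 9) = 3042312350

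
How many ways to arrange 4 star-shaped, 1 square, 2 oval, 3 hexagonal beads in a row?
10! / (4! × 1! × 2! × 3!) = 12600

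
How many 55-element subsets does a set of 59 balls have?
C(59,55) = 59!/(55!×4!) = 455126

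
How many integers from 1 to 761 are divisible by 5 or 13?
⌊761/5⌋ + ⌊761/13⌋ - ⌊761/65⌋ = 152 + 58 - 11 = 199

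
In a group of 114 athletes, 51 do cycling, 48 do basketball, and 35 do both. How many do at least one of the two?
|A∪B| = |A| + |B| - |A∩B| = 51 + 48 - 35 = 64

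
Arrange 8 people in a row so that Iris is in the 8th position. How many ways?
Fix one position: (8-1)! = 5040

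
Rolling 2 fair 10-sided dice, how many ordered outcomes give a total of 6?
Coefficient of x^6 in (x + x² + ... + x^10)^2. By inclusion-exclusion on dice exceeding 10: Σ_j (-1)^j C(2,j)·C(6-1-10j, 1) = C(2,0)·C(5,1) = 1·5 = 5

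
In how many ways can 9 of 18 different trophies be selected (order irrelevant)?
C(18,9) = 18!/(9!×9!) = 48620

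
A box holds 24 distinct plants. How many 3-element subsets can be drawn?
C(24,3) = 24!/(3!×21!) = 2024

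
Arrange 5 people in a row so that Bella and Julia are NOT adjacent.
Total - adjacent = 5! - (5-1)!×2 = 120 - 48 = 72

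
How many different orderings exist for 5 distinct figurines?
5! = 120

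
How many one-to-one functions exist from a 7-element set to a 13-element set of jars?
P(13,7) = 13!/(13-7)! = 8648640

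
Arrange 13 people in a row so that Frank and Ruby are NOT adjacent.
Total - adjacent = 13! - (13-1)!×2 = 6227020800 - 958003200 = 5269017600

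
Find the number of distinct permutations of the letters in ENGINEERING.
11! / (3! × 3! × 2! × 2! × 1!) = 277200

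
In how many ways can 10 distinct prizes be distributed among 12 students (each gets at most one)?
P(12,10) = 12!/(12-10)! = 239500800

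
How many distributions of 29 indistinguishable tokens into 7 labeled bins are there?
C(29+7-1, 7-1) = C(35, 6) = 1623160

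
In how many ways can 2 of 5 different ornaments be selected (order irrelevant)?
C(5,2) = 5!/(2!×3!) = 10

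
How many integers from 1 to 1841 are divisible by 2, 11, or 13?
⌊1841/2⌋+⌊1841/11⌋+⌊1841/13⌋ - ⌊1841/22⌋-⌊1841/26⌋-⌊1841/143⌋ + ⌊1841/286⌋ = 920+167+141 - 83-70-12 + 6 = 1069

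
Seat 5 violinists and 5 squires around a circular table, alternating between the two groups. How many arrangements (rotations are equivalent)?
Fix one of the violinists: (5-1)! ways for the remaining violinists, × 5! ways for the squires = 24 × 120 = 2880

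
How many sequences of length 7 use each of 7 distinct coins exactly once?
7! = 5040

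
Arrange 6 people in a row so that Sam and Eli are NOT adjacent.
Total - adjacent = 6! - (6-1)!×2 = 720 - 240 = 480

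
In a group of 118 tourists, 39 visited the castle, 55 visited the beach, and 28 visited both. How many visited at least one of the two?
|A∪B| = |A| + |B| - |A∩B| = 39 + 55 - 28 = 66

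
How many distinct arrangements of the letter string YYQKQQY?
7! / (3! × 3! × 1!) = 140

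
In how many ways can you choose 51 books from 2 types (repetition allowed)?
C(51+2-1, 2-1) = C(52, 1) = 52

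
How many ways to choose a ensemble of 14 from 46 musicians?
C(46,14) = 46!/(14!×32!) = 239877544005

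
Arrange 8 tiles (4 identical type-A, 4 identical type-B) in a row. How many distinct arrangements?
8! / (4! × 4!) = 70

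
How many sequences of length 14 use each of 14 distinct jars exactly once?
14! = 87178291200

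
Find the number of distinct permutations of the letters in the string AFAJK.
5! / (1! × 1! × 2! × 1!) = 60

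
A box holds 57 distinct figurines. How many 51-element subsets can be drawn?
C(57,51) = 57!/(51!×6!) = 36288252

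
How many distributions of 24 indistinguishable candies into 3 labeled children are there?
C(24+3-1, 3-1) = C(26, 2) = 325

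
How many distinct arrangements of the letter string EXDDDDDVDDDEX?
13! / (8! × 2! × 2! × 1!) = 38610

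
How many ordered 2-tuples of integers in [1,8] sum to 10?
Coefficient of x^10 in (x + x² + ... + x^8)^2. By inclusion-exclusion on dice exceeding 8: Σ_j (-1)^j C(2,j)·C(10-1-8j, 1) = C(2,0)·C(9,1) - C(2,1)·C(1,1) = 1·9 - 2·1 = 7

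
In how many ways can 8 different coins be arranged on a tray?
8! = 40320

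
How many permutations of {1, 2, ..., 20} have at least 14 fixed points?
Exactly j fixed points: C(20,j)·!(20-j); sum over j ≥ 14 (derangement numbers via !m = (m-1)·(!(m-1) + !(m-2)): !0..!6 = 1, 0, 1, 2, 9, 44, 265). Σ_{j=14}^{20} C(20,j)·!(20-j) = C(20,14)·!6 + C(20,15)·!5 + C(20,16)·!4 + C(20,17)·!3 + C(20,18)·!2 + C(20,19)·!1 + C(20,20)·!0 = 38760·265 + 15504·44 + 4845·9 + 1140·2 + 190·1 + 20·0 + 1·1 = 10999652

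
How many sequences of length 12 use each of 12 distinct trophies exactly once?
12! = 479001600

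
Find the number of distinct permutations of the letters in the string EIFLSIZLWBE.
11! / (2! × 2! × 1! × 1! × 1! × 1! × 1! × 2!) = 4989600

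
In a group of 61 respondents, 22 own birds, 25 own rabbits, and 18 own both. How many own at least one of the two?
|A∪B| = |A| + |B| - |A∩B| = 22 + 25 - 18 = 29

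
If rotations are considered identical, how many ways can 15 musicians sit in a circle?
Circular: fix one position, arrange the rest. (15-1)! = 87178291200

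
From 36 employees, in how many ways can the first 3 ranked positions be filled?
P(36,3) = 36!/(36-3)! = 42840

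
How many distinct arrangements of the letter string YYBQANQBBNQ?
11! / (3! × 1! × 2! × 2! × 3!) = 277200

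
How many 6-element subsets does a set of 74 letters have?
C(74,6) = 74!/(6!×68!) = 185250786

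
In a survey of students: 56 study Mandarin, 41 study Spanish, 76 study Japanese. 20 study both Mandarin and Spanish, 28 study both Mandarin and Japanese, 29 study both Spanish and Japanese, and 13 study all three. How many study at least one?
|A∪B∪C| = 56+41+76-20-28-29+13 = 109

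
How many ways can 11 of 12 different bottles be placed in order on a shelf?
P(12,11) = 12!/(12-11)! = 479001600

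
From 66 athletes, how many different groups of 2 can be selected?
C(66,2) = 66!/(2!×64!) = 2145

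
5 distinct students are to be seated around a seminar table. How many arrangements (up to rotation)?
Circular: fix one position, arrange the rest. (5-1)! = 24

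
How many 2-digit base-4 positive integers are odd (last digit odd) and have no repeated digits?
Last∈{1,3}. Last=0: 0. Last nonzero: 2×2×P(2,0) = 4. Total = 4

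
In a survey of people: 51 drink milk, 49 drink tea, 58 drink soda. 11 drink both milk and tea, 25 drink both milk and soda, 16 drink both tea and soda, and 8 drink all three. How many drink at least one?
|A∪B∪C| = 51+49+58-11-25-16+8 = 114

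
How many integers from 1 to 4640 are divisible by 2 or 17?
⌊4640/2⌋ + ⌊4640/17⌋ - ⌊4640/34⌋ = 2320 + 272 - 136 = 2456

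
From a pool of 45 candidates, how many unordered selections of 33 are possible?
C(45,33) = 45!/(33!×12!) = 28760021745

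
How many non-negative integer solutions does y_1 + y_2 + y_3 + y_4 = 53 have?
C(53+4-1, 4-1) = C(56, 3) = 27720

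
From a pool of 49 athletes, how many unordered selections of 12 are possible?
C(49,12) = 49!/(12!×37!) = 92263734836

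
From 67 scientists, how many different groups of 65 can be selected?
C(67,65) = 67!/(65!×2!) = 2211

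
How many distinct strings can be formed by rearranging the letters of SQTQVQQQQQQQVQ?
14! / (1! × 10! × 1! × 2!) = 12012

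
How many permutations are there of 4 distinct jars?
4! = 24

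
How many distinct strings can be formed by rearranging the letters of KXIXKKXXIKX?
11! / (2! × 4! × 5!) = 6930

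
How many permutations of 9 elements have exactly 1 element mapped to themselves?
Choose the 1 fixed point C(9,1) = 9, derange the rest: !8 = Σ_{j=0}^{8} (-1)^j·8!/j! = 40320 - 40320 + 20160 - 6720 + 1680 - 336 + 56 - 8 + 1 = 14833. Product = 9 × 14833 = 133497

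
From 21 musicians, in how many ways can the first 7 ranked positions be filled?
P(21,7) = 21!/(21-7)! = 586051200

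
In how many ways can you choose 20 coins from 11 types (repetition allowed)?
C(20+11-1, 11-1) = C(30, 10) = 30045015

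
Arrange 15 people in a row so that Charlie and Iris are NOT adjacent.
Total - adjacent = 15! - (15-1)!×2 = 1307674368000 - 174356582400 = 1133317785600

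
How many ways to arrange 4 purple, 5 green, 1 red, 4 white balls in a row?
14! / (4! × 5! × 1! × 4!) = 1261260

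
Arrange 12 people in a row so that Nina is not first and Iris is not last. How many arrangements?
By inclusion-exclusion: 12! - 2×(12-1)! + (12-2)! = 479001600 - 79833600 + 3628800 = 402796800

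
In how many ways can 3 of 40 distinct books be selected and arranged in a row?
P(40,3) = 40!/(40-3)! = 59280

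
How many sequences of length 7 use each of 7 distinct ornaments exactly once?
7! = 5040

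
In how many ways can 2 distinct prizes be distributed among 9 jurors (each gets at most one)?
P(9,2) = 9!/(9-2)! = 72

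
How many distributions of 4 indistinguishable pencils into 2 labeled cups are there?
C(4+2-1, 2-1) = C(5, 1) = 5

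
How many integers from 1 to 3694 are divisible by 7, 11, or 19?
⌊3694/7⌋+⌊3694/11⌋+⌊3694/19⌋ - ⌊3694/77⌋-⌊3694/133⌋-⌊3694/209⌋ + ⌊3694/1463⌋ = 527+335+194 - 47-27-17 + 2 = 967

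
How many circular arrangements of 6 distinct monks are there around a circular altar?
Circular: fix one position, arrange the rest. (6-1)! = 120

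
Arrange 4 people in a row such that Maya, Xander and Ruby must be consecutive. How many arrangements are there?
Treat the 3 as one block: (4-3+1)! × 3! = 2 × 6 = 12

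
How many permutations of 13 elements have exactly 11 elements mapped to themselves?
Choose the 11 fixed points C(13,11) = 78, derange the rest: !2 = Σ_{j=0}^{2} (-1)^j·2!/j! = 2 - 2 + 1 = 1. Product = 78 × 1 = 78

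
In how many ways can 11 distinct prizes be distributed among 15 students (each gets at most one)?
P(15,11) = 15!/(15-11)! = 54486432000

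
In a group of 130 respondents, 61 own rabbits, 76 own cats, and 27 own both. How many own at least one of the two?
|A∪B| = |A| + |B| - |A∩B| = 61 + 76 - 27 = 110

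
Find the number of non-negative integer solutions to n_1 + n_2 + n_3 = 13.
C(13+3-1, 3-1) = C(15, 2) = 105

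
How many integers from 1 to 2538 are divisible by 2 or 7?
⌊2538/2⌋ + ⌊2538/7⌋ - ⌊2538/14⌋ = 1269 + 362 - 181 = 1450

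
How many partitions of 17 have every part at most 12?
Let r_j(i) = number of partitions of i into parts ≤ j, for i = 0..17. r_1(i) = 1 for all i; r_j(i) = r_{j-1}(i) + r_j(i-j). Rows j = 2..12: ≤2: 1 1 2 2 3 3 4 4 5 5 6 6 7 7 8 8 9 9; ≤3: 1 1 2 3 4 5 7 8 10 12 14 16 19 21 24 27 30 33; ≤4: 1 1 2 3 5 6 9 11 15 18 23 27 34 39 47 54 64 72; ≤5: 1 1 2 3 5 7 10 13 18 23 30 37 47 57 70 84 101 119; ≤6: 1 1 2 3 5 7 11 14 20 26 35 44 58 71 90 110 136 163; ≤7: 1 1 2 3 5 7 11 15 21 28 38 49 65 82 105 131 164 201; ≤8: 1 1 2 3 5 7 11 15 22 29 40 52 70 89 116 146 186 230; ≤9: 1 1 2 3 5 7 11 15 22 30 41 54 73 94 123 157 201 252; ≤10: 1 1 2 3 5 7 11 15 22 30 42 55 75 97 128 164 212 267; ≤11: 1 1 2 3 5 7 11 15 22 30 42 56 76 99 131 169 219 278; ≤12: 1 1 2 3 5 7 11 15 22 30 42 56 77 100 133 172 224 285. r_12(17) = 285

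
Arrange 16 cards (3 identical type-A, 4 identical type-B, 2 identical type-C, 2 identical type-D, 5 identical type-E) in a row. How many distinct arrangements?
16! / (3! × 4! × 2! × 2! × 5!) = 302702400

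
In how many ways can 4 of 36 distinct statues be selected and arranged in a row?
P(36,4) = 36!/(36-4)! = 1413720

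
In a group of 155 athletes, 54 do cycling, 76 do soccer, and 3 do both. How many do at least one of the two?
|A∪B| = |A| + |B| - |A∩B| = 54 + 76 - 3 = 127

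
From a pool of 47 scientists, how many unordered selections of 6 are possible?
C(47,6) = 47!/(6!×41!) = 10737573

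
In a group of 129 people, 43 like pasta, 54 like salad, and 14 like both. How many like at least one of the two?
|A∪B| = |A| + |B| - |A∩B| = 43 + 54 - 14 = 83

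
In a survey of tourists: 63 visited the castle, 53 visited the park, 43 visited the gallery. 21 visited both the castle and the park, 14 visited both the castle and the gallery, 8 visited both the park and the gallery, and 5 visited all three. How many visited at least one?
|A∪B∪C| = 63+53+43-21-14-8+5 = 121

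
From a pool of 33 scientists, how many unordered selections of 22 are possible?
C(33,22) = 33!/(22!×11!) = 193536720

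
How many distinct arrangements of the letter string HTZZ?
4! / (1! × 2! × 1!) = 12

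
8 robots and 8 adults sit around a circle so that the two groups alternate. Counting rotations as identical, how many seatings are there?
Fix one of the robots: (8-1)! ways for the remaining robots, × 8! ways for the adults = 5040 × 40320 = 203212800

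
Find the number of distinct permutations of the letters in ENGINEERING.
11! / (3! × 3! × 2! × 2! × 1!) = 277200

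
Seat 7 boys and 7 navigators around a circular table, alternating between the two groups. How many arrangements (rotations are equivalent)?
Fix one of the boys: (7-1)! ways for the remaining boys, × 7! ways for the navigators = 720 × 5040 = 3628800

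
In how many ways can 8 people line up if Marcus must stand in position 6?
Fix one position: (8-1)! = 5040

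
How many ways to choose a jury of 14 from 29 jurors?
C(29,14) = 29!/(14!×15!) = 77558760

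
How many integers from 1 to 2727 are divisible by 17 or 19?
⌊2727/17⌋ + ⌊2727/19⌋ - ⌊2727/323⌋ = 160 + 143 - 8 = 295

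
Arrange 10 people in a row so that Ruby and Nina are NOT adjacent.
Total - adjacent = 10! - (10-1)!×2 = 3628800 - 725760 = 2903040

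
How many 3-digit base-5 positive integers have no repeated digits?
First digit: 4 choices (nonzero). Then descending: 4 × 4 × 3 = 48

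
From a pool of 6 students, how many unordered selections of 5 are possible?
C(6,5) = 6!/(5!×1!) = 6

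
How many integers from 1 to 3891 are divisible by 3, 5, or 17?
⌊3891/3⌋+⌊3891/5⌋+⌊3891/17⌋ - ⌊3891/15⌋-⌊3891/51⌋-⌊3891/85⌋ + ⌊3891/255⌋ = 1297+778+228 - 259-76-45 + 15 = 1938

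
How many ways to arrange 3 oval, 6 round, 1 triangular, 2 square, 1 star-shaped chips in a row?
13! / (3! × 6! × 1! × 2! × 1!) = 720720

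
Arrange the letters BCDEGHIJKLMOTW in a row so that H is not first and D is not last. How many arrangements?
By inclusion-exclusion: 14! - 2×(14-1)! + (14-2)! = 87178291200 - 12454041600 + 479001600 = 75203251200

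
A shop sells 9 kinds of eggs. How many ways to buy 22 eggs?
C(22+9-1, 9-1) = C(30, 8) = 5852925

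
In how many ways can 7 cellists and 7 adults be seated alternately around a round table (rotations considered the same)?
Fix one of the cellists: (7-1)! ways for the remaining cellists, × 7! ways for the adults = 720 × 5040 = 3628800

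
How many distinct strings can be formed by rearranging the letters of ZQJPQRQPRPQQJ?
13! / (2! × 3! × 1! × 2! × 5!) = 2162160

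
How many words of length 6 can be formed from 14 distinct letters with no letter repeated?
P(14,6) = 14!/(14-6)! = 2162160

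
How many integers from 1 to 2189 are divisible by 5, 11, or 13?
⌊2189/5⌋+⌊2189/11⌋+⌊2189/13⌋ - ⌊2189/55⌋-⌊2189/65⌋-⌊2189/143⌋ + ⌊2189/715⌋ = 437+199+168 - 39-33-15 + 3 = 720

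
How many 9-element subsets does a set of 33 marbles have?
C(33,9) = 33!/(9!×24!) = 38567100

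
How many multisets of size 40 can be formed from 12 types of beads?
C(40+12-1, 12-1) = C(51, 11) = 47626016970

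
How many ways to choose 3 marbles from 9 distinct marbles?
C(9,3) = 9!/(3!×6!) = 84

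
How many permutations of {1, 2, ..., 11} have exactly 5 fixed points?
Choose the 5 fixed points C(11,5) = 462, derange the rest: !6 = Σ_{j=0}^{6} (-1)^j·6!/j! = 720 - 720 + 360 - 120 + 30 - 6 + 1 = 265. Product = 462 × 265 = 122430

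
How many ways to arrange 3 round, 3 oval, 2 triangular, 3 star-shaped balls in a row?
11! / (3! × 3! × 2! × 3!) = 92400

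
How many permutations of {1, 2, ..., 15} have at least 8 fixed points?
Exactly j fixed points: C(15,j)·!(15-j); sum over j ≥ 8 (derangement numbers via !m = (m-1)·(!(m-1) + !(m-2)): !0..!7 = 1, 0, 1, 2, 9, 44, 265, 1854). Σ_{j=8}^{15} C(15,j)·!(15-j) = C(15,8)·!7 + C(15,9)·!6 + C(15,10)·!5 + C(15,11)·!4 + C(15,12)·!3 + C(15,13)·!2 + C(15,14)·!1 + C(15,15)·!0 = 6435·1854 + 5005·265 + 3003·44 + 1365·9 + 455·2 + 105·1 + 15·0 + 1·1 = 13402248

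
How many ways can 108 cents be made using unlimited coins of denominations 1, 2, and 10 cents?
Coefficient of x^108 in 1/(1-x^1) · 1/(1-x^2) · 1/(1-x^10). Case on j = number of 10-cent coins (j = 0..10); remainder r = 108 - 10j is made from {1,2} in ⌊r/2⌋+1 ways. r = 108, 98, 88, 78, 68, 58, 48, 38, 28, 18, 8 → 55 + 50 + 45 + 40 + 35 + 30 + 25 + 20 + 15 + 10 + 5 = 330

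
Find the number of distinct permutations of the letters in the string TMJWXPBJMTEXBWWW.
16! / (2! × 2! × 2! × 1! × 2! × 4! × 1! × 2!) = 27243216000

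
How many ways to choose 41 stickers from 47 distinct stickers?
C(47,41) = 47!/(41!×6!) = 10737573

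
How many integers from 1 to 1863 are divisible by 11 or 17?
⌊1863/11⌋ + ⌊1863/17⌋ - ⌊1863/187⌋ = 169 + 109 - 9 = 269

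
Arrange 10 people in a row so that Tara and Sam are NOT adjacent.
Total - adjacent = 10! - (10-1)!×2 = 3628800 - 725760 = 2903040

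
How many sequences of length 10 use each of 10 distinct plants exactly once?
10! = 3628800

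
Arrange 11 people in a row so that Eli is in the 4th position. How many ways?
Fix one position: (11-1)! = 3628800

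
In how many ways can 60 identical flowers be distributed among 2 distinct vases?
C(60+2-1, 2-1) = C(61, 1) = 61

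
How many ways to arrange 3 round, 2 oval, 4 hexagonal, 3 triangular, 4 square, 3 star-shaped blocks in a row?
19! / (3! × 2! × 4! × 3! × 4! × 3!) = 488864376000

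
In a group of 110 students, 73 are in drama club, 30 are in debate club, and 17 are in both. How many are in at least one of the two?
|A∪B| = |A| + |B| - |A∩B| = 73 + 30 - 17 = 86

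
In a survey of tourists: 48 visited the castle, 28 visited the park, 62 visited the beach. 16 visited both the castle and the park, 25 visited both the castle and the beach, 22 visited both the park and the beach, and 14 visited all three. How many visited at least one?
|A∪B∪C| = 48+28+62-16-25-22+14 = 89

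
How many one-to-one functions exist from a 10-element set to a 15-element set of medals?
P(15,10) = 15!/(15-10)! = 10897286400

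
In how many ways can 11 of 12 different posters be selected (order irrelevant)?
C(12,11) = 12!/(11!×1!) = 12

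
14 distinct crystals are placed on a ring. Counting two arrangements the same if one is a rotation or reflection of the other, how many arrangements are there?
(14-1)!/2 = 6227020800/2 = 3113510400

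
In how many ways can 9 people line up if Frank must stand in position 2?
Fix one position: (9-1)! = 40320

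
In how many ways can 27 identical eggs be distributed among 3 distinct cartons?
C(27+3-1, 3-1) = C(29, 2) = 406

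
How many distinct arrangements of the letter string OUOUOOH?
7! / (2! × 4! × 1!) = 105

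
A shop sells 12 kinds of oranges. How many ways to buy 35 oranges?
C(35+12-1, 12-1) = C(46, 11) = 13340783196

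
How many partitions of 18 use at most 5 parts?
By conjugation, equals partitions of 18 into parts ≤ 5. Let r_j(i) = number of partitions of i into parts ≤ j, for i = 0..18. r_1(i) = 1 for all i; r_j(i) = r_{j-1}(i) + r_j(i-j). Rows j = 2..5: ≤2: 1 1 2 2 3 3 4 4 5 5 6 6 7 7 8 8 9 9 10; ≤3: 1 1 2 3 4 5 7 8 10 12 14 16 19 21 24 27 30 33 37; ≤4: 1 1 2 3 5 6 9 11 15 18 23 27 34 39 47 54 64 72 84; ≤5: 1 1 2 3 5 7 10 13 18 23 30 37 47 57 70 84 101 119 141. r_5(18) = 141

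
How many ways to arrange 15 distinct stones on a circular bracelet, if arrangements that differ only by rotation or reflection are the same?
(15-1)!/2 = 87178291200/2 = 43589145600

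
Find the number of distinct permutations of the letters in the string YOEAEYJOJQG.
11! / (1! × 2! × 2! × 1! × 2! × 2! × 1!) = 2494800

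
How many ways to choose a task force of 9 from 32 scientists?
C(32,9) = 32!/(9!×23!) = 28048800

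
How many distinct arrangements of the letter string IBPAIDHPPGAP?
12! / (2! × 4! × 1! × 1! × 1! × 1! × 2!) = 4989600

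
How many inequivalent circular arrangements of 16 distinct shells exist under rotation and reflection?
(16-1)!/2 = 1307674368000/2 = 653837184000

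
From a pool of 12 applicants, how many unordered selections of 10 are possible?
C(12,10) = 12!/(10!×2!) = 66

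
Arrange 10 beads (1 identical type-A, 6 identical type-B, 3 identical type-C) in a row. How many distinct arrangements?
10! / (1! × 6! × 3!) = 840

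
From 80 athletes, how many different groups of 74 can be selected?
C(80,74) = 80!/(74!×6!) = 300500200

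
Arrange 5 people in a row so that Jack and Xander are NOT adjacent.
Total - adjacent = 5! - (5-1)!×2 = 120 - 48 = 72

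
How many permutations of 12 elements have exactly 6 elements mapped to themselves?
Choose the 6 fixed points C(12,6) = 924, derange the rest: !6 = Σ_{j=0}^{6} (-1)^j·6!/j! = 720 - 720 + 360 - 120 + 30 - 6 + 1 = 265. Product = 924 × 265 = 244860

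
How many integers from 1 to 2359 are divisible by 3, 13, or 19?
⌊2359/3⌋+⌊2359/13⌋+⌊2359/19⌋ - ⌊2359/39⌋-⌊2359/57⌋-⌊2359/247⌋ + ⌊2359/741⌋ = 786+181+124 - 60-41-9 + 3 = 984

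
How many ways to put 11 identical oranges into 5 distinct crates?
C(11+5-1, 5-1) = C(15, 4) = 1365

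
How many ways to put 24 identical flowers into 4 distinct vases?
C(24+4-1, 4-1) = C(27, 3) = 2925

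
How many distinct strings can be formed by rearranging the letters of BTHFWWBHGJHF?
12! / (2! × 2! × 1! × 3! × 2! × 1! × 1!) = 9979200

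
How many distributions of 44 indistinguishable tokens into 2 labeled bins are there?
C(44+2-1, 2-1) = C(45, 1) = 45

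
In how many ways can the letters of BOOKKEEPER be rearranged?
10! / (1! × 2! × 2! × 3! × 1! × 1!) = 151200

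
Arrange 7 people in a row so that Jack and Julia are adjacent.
Treat as block: (7-1)! × 2! = 720 × 2 = 1440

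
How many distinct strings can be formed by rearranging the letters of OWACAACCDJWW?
12! / (3! × 3! × 1! × 3! × 1! × 1!) = 2217600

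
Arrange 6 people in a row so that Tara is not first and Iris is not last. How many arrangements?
By inclusion-exclusion: 6! - 2×(6-1)! + (6-2)! = 720 - 240 + 24 = 504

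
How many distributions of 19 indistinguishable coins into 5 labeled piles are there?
C(19+5-1, 5-1) = C(23, 4) = 8855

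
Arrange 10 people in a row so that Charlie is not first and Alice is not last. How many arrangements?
By inclusion-exclusion: 10! - 2×(10-1)! + (10-2)! = 3628800 - 725760 + 40320 = 2943360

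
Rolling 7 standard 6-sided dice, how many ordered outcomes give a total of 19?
Coefficient of x^19 in (x + x² + ... + x^6)^7. By inclusion-exclusion on dice exceeding 6: Σ_j (-1)^j C(7,j)·C(19-1-6j, 6) = C(7,0)·C(18,6) - C(7,1)·C(12,6) + C(7,2)·C(6,6) = 1·18564 - 7·924 + 21·1 = 12117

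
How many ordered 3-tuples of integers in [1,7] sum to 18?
Coefficient of x^18 in (x + x² + ... + x^7)^3. By inclusion-exclusion on dice exceeding 7: Σ_j (-1)^j C(3,j)·C(18-1-7j, 2) = C(3,0)·C(17,2) - C(3,1)·C(10,2) + C(3,2)·C(3,2) = 1·136 - 3·45 + 3·3 = 10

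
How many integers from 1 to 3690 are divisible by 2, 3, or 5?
⌊3690/2⌋+⌊3690/3⌋+⌊3690/5⌋ - ⌊3690/6⌋-⌊3690/10⌋-⌊3690/15⌋ + ⌊3690/30⌋ = 1845+1230+738 - 615-369-246 + 123 = 2706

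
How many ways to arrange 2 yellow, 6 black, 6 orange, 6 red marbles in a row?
20! / (2! × 6! × 6! × 6!) = 3259095840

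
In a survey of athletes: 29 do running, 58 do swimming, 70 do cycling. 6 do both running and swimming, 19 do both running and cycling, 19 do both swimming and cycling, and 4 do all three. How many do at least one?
|A∪B∪C| = 29+58+70-6-19-19+4 = 117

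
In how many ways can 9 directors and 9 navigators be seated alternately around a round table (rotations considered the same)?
Fix one of the directors: (9-1)! ways for the remaining directors, × 9! ways for the navigators = 40320 × 362880 = 14631321600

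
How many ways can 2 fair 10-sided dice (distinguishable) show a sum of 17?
Coefficient of x^17 in (x + x² + ... + x^10)^2. By inclusion-exclusion on dice exceeding 10: Σ_j (-1)^j C(2,j)·C(17-1-10j, 1) = C(2,0)·C(16,1) - C(2,1)·C(6,1) = 1·16 - 2·6 = 4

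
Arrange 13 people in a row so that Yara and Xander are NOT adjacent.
Total - adjacent = 13! - (13-1)!×2 = 6227020800 - 958003200 = 5269017600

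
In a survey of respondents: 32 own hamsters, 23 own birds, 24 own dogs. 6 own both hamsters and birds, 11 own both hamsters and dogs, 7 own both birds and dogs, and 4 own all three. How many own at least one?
|A∪B∪C| = 32+23+24-6-11-7+4 = 59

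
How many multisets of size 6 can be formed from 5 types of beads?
C(6+5-1, 5-1) = C(10, 4) = 210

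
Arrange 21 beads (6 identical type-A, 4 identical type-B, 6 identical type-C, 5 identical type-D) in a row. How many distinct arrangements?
21! / (6! × 4! × 6! × 5!) = 34220506320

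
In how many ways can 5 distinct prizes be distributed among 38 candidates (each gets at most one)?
P(38,5) = 38!/(38-5)! = 60233040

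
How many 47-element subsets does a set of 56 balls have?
C(56,47) = 56!/(47!×9!) = 7575968400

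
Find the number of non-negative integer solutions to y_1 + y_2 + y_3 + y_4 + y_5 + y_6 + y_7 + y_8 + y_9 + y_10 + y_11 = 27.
C(27+11-1, 11-1) = C(37, 10) = 348330136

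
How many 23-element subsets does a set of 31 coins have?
C(31,23) = 31!/(23!×8!) = 7888725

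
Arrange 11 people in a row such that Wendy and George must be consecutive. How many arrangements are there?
Treat the 2 as one block: (11-2+1)! × 2! = 3628800 × 2 = 7257600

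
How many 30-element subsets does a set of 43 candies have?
C(43,30) = 43!/(30!×13!) = 36576848168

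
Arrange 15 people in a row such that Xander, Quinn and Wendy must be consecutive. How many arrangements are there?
Treat the 3 as one block: (15-3+1)! × 3! = 6227020800 × 6 = 37362124800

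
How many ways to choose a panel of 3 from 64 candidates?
C(64,3) = 64!/(3!×61!) = 41664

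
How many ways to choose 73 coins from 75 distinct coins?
C(75,73) = 75!/(73!×2!) = 2775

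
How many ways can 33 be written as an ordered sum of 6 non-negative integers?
C(33+6-1, 6-1) = C(38, 5) = 501942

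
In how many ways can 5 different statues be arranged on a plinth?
5! = 120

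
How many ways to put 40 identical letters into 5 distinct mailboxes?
C(40+5-1, 5-1) = C(44, 4) = 135751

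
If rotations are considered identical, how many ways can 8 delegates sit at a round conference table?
Circular: fix one position, arrange the rest. (8-1)! = 5040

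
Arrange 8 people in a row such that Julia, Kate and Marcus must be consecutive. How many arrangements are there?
Treat the 3 as one block: (8-3+1)! × 3! = 720 × 6 = 4320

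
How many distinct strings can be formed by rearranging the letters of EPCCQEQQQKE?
11! / (1! × 2! × 4! × 3! × 1!) = 138600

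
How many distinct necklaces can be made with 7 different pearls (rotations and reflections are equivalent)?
(7-1)!/2 = 720/2 = 360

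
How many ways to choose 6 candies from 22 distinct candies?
C(22,6) = 22!/(6!×16!) = 74613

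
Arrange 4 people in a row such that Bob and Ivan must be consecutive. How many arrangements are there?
Treat the 2 as one block: (4-2+1)! × 2! = 6 × 2 = 12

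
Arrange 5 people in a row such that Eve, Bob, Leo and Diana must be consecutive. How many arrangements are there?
Treat the 4 as one block: (5-4+1)! × 4! = 2 × 24 = 48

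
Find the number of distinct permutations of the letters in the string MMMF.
4! / (1! × 3!) = 4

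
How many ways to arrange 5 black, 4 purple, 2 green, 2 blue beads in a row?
13! / (5! × 4! × 2! × 2!) = 540540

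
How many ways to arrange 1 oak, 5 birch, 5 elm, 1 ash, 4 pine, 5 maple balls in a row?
21! / (1! × 5! × 5! × 1! × 4! × 5!) = 1231938227520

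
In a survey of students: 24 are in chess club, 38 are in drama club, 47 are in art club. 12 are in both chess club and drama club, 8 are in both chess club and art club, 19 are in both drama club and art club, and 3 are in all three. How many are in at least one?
|A∪B∪C| = 24+38+47-12-8-19+3 = 73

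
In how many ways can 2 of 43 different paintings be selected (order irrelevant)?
C(43,2) = 43!/(2!×41!) = 903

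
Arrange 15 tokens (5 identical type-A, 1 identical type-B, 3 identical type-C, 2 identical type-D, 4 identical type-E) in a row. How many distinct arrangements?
15! / (5! × 1! × 3! × 2! × 4!) = 37837800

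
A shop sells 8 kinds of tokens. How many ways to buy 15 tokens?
C(15+8-1, 8-1) = C(22, 7) = 170544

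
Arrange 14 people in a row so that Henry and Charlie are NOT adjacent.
Total - adjacent = 14! - (14-1)!×2 = 87178291200 - 12454041600 = 74724249600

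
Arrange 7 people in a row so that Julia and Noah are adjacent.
Treat as block: (7-1)! × 2! = 720 × 2 = 1440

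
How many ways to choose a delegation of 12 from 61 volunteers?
C(61,12) = 61!/(12!×49!) = 1742058970275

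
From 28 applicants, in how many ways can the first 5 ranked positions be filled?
P(28,5) = 28!/(28-5)! = 11793600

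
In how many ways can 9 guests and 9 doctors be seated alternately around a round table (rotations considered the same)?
Fix one of the guests: (9-1)! ways for the remaining guests, × 9! ways for the doctors = 40320 × 362880 = 14631321600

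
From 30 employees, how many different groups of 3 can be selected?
C(30,3) = 30!/(3!×27!) = 4060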